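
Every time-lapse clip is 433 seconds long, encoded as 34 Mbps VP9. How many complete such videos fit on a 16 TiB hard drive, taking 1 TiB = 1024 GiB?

9559

Per item: 34.000 Mbps × 433 s = 14,722 Mb = 1,840 MB.
Capacity: 16 TiB = 140,737,488 Mb; 9559.67 items → 9559 complete.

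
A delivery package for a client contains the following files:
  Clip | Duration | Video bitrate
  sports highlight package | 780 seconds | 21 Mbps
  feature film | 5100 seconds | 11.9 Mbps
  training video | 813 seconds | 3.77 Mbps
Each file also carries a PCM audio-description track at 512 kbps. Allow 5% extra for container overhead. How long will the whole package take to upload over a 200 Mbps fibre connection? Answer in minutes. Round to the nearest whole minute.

Audio: 512 kbps = 0.512 Mbps.
sports highlight package: 21.512 Mbps × 780 s × 1.05 = 17618.3 Mb
feature film: 12.412 Mbps × 5100 s × 1.05 = 66466.3 Mb
training video: 4.282 Mbps × 813 s × 1.05 = 3655.3 Mb
Total: 87739.9 Mb = 10967.5 MB.
At 200 Mbps: 87739.9 / 200 = 439 s ≈ 7.31 minutes.

7 minutes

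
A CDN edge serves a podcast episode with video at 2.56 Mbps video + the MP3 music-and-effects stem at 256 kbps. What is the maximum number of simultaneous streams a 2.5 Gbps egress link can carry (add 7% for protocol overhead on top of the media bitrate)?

829

Audio: 256 kbps = 0.256 Mbps.
Per-viewer media rate: 2.816 Mbps.
On the wire with 7% overhead: 3.013 Mbps.
2.5 Gbps = 2,500 Mbps; 2,500 / 3.013 = 829.70 → 829 viewers.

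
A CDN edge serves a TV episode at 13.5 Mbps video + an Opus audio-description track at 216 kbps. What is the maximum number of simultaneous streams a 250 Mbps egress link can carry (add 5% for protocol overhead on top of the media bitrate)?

Audio: 216 kbps = 0.216 Mbps.
Per-viewer media rate: 13.716 Mbps.
On the wire with 5% overhead: 14.402 Mbps.
250 Mbps = 250.0 Mbps; 250.0 / 14.402 = 17.36 → 17 viewers.

17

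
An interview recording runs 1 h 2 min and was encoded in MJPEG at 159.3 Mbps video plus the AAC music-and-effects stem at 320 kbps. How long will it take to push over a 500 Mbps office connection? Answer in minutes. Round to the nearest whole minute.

20 minutes

1 h 2 min = 62 min = 3720 s
Audio: 320 kbps = 0.320 Mbps.
Total bitrate: 159.620 Mbps.
File: 159.620 Mbps × 3720 s = 593786.4 Mb.
At 500 Mbps: 593786.4 / 500 = 1187.6 s ≈ 19.8 minutes.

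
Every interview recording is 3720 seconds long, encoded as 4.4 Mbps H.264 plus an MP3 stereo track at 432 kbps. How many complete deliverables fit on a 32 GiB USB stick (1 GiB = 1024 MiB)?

Audio: 432 kbps = 0.432 Mbps.
Total bitrate: 4.832 Mbps.
Per item: 4.832 Mbps × 3720 s = 17,975 Mb = 2,247 MB.
Capacity: 32 GiB = 274,878 Mb; 15.29 items → 15 complete.

15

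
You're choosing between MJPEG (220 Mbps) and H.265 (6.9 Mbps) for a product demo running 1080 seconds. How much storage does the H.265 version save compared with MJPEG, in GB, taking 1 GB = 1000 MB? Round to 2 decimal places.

28.77 GB

MJPEG: 220.000 Mbps × 1080 s = 237600.0 Mb = 29.700 GB.
H.265: 6.900 Mbps × 1080 s = 7452.0 Mb = 0.931 GB.
Saving: 29.700 − 0.931 = 28.768 GB.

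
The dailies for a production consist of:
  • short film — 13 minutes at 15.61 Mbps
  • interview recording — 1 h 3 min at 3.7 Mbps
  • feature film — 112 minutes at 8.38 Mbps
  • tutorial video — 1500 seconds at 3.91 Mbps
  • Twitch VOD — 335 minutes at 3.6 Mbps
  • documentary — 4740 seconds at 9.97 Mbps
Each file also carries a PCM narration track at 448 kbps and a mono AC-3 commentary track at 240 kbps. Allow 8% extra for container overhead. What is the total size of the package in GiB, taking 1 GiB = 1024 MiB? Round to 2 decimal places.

29.40 GiB

Audio total: 448 + 240 = 688 kbps = 0.688 Mbps.
short film: 16.298 Mbps × 780 s × 1.08 = 13729.4 Mb
interview recording: 4.388 Mbps × 3780 s × 1.08 = 17913.6 Mb
feature film: 9.068 Mbps × 6720 s × 1.08 = 65811.9 Mb
tutorial video: 4.598 Mbps × 1500 s × 1.08 = 7448.8 Mb
Twitch VOD: 4.288 Mbps × 20100 s × 1.08 = 93083.9 Mb
documentary: 10.658 Mbps × 4740 s × 1.08 = 54560.4 Mb
Total: 252548.0 Mb = 31568.5 MB.
= 29.40 GiB.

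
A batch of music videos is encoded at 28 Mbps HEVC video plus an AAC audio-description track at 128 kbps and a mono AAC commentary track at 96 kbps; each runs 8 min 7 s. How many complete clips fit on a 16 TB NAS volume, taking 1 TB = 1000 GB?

9312

8 min 7 s = 487 s
Audio total: 128 + 96 = 224 kbps = 0.224 Mbps.
Total bitrate: 28.224 Mbps.
Per item: 28.224 Mbps × 487 s = 13,745 Mb = 1,718 MB.
Capacity: 16 TB = 128,000,000 Mb; 9312.42 items → 9312 complete.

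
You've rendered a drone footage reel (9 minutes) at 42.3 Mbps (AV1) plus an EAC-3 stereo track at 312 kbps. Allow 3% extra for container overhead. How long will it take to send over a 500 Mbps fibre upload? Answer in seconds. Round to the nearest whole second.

9 min = 540 s
Audio: 312 kbps = 0.312 Mbps.
Total bitrate: 42.612 Mbps.
File: 42.612 Mbps × 540 s = 23010.5 Mb.
With 3% container overhead: ×1.03. → 23700.8 Mb.
At 500 Mbps: 23700.8 / 500 = 47.4 s ≈ 47.4 seconds.

47 seconds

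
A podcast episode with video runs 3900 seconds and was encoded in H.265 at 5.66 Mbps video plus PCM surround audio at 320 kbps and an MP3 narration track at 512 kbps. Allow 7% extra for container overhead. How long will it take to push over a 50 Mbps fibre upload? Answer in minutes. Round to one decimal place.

Audio total: 320 + 512 = 832 kbps = 0.832 Mbps.
Total bitrate: 6.492 Mbps.
File: 6.492 Mbps × 3900 s = 25318.8 Mb.
With 7% container overhead: ×1.07. → 27091.1 Mb.
At 50 Mbps: 27091.1 / 50 = 541.8 s ≈ 9.03 minutes.

9.0 minutes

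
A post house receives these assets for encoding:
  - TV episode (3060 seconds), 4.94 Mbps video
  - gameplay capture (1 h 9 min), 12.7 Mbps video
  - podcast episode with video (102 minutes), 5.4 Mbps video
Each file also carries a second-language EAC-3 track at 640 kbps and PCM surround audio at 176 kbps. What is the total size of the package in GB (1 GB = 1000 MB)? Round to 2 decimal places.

13.95 GB

Audio total: 640 + 176 = 816 kbps = 0.816 Mbps.
TV episode: 5.756 Mbps × 3060 s = 17613.4 Mb
gameplay capture: 13.516 Mbps × 4140 s = 55956.2 Mb
podcast episode with video: 6.216 Mbps × 6120 s = 38041.9 Mb
Total: 111611.5 Mb = 13951.4 MB.
= 13.95 GB.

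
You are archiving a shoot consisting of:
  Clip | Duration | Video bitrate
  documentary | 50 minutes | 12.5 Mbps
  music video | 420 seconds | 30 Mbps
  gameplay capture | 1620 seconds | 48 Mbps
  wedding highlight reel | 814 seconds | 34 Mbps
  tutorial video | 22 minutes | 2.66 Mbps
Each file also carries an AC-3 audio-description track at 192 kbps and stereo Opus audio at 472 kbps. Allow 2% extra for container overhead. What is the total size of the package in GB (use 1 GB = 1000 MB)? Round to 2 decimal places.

20.89 GB

Audio total: 192 + 472 = 664 kbps = 0.664 Mbps.
documentary: 13.164 Mbps × 3000 s × 1.02 = 40281.8 Mb
music video: 30.664 Mbps × 420 s × 1.02 = 13136.5 Mb
gameplay capture: 48.664 Mbps × 1620 s × 1.02 = 80412.4 Mb
wedding highlight reel: 34.664 Mbps × 814 s × 1.02 = 28780.8 Mb
tutorial video: 3.324 Mbps × 1320 s × 1.02 = 4475.4 Mb
Total: 167087.0 Mb = 20885.9 MB.
= 20.89 GB.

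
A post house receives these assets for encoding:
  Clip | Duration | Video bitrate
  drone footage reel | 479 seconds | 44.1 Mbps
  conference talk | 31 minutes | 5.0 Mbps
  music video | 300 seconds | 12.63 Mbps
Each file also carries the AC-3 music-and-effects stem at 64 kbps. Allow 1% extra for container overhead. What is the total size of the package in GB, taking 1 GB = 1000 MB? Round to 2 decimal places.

4.34 GB

Audio: 64 kbps = 0.064 Mbps.
drone footage reel: 44.164 Mbps × 479 s × 1.01 = 21366.1 Mb
conference talk: 5.064 Mbps × 1860 s × 1.01 = 9513.2 Mb
music video: 12.694 Mbps × 300 s × 1.01 = 3846.3 Mb
Total: 34725.6 Mb = 4340.7 MB.
= 4.341 GB.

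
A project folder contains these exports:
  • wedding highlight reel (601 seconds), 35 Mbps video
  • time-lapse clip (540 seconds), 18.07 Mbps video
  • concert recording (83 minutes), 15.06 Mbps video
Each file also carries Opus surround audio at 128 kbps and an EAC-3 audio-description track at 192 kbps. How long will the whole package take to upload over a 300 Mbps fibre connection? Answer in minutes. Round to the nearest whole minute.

6 minutes

Audio total: 128 + 192 = 320 kbps = 0.320 Mbps.
wedding highlight reel: 35.320 Mbps × 601 s = 21227.3 Mb
time-lapse clip: 18.390 Mbps × 540 s = 9930.6 Mb
concert recording: 15.380 Mbps × 4980 s = 76592.4 Mb
Total: 107750.3 Mb = 13468.8 MB.
At 300 Mbps: 107750.3 / 300 = 359 s ≈ 5.99 minutes.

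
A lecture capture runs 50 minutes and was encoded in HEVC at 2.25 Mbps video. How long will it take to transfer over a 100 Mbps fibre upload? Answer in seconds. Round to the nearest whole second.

68 seconds

50 min = 3000 s
File: 2.250 Mbps × 3000 s = 6750.0 Mb.
At 100 Mbps: 6750.0 / 100 = 67.5 s ≈ 67.5 seconds.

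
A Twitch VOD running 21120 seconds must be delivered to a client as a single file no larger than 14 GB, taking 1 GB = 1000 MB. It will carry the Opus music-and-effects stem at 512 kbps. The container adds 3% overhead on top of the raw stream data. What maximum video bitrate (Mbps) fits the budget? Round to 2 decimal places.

Budget: 14 GB = 112000.0 Mb.
Stream payload after overhead: 112000.0 / 1.03 = 108737.9 Mb.
Total bitrate budget: 108737.9 Mb / 21120 s = 5.149 Mbps.
Audio: 512 kbps = 0.512 Mbps.
Video: 5.149 − 0.512 = 4.637 Mbps.

4.64 Mbps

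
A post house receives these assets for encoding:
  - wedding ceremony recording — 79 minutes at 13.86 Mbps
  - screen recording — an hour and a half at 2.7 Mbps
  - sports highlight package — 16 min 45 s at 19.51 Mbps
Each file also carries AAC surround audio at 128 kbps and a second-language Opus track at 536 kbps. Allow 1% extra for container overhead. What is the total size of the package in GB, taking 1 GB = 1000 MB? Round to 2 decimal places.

Audio total: 128 + 536 = 664 kbps = 0.664 Mbps.
wedding ceremony recording: 14.524 Mbps × 4740 s × 1.01 = 69532.2 Mb
screen recording: 3.364 Mbps × 5400 s × 1.01 = 18347.3 Mb
sports highlight package: 20.174 Mbps × 1005 s × 1.01 = 20477.6 Mb
Total: 108357.1 Mb = 13544.6 MB.
= 13.54 GB.

13.54 GB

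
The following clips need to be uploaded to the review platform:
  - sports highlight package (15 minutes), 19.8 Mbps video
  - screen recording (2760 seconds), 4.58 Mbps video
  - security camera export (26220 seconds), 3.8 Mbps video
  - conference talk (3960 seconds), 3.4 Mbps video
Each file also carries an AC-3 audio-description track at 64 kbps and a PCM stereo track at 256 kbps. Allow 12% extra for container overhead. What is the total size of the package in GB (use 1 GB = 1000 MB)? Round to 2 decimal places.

Audio total: 64 + 256 = 320 kbps = 0.320 Mbps.
sports highlight package: 20.120 Mbps × 900 s × 1.12 = 20281.0 Mb
screen recording: 4.900 Mbps × 2760 s × 1.12 = 15146.9 Mb
security camera export: 4.120 Mbps × 26220 s × 1.12 = 120989.6 Mb
conference talk: 3.720 Mbps × 3960 s × 1.12 = 16498.9 Mb
Total: 172916.4 Mb = 21614.5 MB.
= 21.61 GB.

21.61 GB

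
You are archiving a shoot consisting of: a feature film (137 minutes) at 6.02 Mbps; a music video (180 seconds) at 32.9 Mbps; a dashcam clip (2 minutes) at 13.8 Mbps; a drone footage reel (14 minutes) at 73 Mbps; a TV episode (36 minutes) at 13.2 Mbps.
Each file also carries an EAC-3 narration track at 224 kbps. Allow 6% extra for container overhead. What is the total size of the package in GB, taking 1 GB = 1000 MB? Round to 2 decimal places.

Audio: 224 kbps = 0.224 Mbps.
feature film: 6.244 Mbps × 8220 s × 1.06 = 54405.2 Mb
music video: 33.124 Mbps × 180 s × 1.06 = 6320.1 Mb
dashcam clip: 14.024 Mbps × 120 s × 1.06 = 1783.9 Mb
drone footage reel: 73.224 Mbps × 840 s × 1.06 = 65198.6 Mb
TV episode: 13.424 Mbps × 2160 s × 1.06 = 30735.6 Mb
Total: 158443.4 Mb = 19805.4 MB.
= 19.81 GB.

19.81 GB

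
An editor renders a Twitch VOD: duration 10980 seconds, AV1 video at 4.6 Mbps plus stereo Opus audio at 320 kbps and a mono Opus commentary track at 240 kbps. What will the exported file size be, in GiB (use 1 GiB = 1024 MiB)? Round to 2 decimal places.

6.60 GiB

Audio total: 320 + 240 = 560 kbps = 0.560 Mbps.
Total bitrate: 4.6 + 0.560 = 5.160 Mbps.
Stream data: 5.160 Mbps × 10980 s = 56656.8 Mb.
56,657 Mb = 7,082,100,000 bytes ÷ 1,073,741,824 = 6.596 GiB.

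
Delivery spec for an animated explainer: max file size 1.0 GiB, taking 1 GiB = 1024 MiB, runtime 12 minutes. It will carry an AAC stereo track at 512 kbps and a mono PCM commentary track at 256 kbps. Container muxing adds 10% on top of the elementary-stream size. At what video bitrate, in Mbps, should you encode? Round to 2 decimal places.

10.08 Mbps

Budget: 1.0 GiB = 8589.9 Mb.
Stream payload after overhead: 8589.9 / 1.10 = 7809.0 Mb.
12 min = 720 s
Total bitrate budget: 7809.0 Mb / 720 s = 10.846 Mbps.
Audio total: 512 + 256 = 768 kbps = 0.768 Mbps.
Video: 10.846 − 0.768 = 10.078 Mbps.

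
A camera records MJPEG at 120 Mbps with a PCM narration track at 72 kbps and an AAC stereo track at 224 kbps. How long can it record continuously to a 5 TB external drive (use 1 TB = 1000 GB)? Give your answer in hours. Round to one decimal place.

Audio total: 72 + 224 = 296 kbps = 0.296 Mbps.
Total bitrate: 120 + 0.296 = 120.296 Mbps.
Capacity: 5 TB = 40,000,000 Mb.
Recording time: 40,000,000 / 120.296 = 332,513 s ≈ 92.4 hours.

92.4 hours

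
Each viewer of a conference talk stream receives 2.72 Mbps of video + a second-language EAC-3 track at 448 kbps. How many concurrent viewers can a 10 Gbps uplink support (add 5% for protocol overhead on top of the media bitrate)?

3006

Audio: 448 kbps = 0.448 Mbps.
Per-viewer media rate: 3.168 Mbps.
On the wire with 5% overhead: 3.326 Mbps.
10 Gbps = 10,000 Mbps; 10,000 / 3.326 = 3006.25 → 3006 viewers.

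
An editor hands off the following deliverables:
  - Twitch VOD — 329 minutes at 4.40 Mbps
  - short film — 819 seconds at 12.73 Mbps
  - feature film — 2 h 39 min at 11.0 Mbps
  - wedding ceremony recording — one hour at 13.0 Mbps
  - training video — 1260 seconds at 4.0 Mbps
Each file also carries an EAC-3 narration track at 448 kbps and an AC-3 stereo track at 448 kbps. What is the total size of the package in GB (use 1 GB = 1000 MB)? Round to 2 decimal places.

35.67 GB

Audio total: 448 + 448 = 896 kbps = 0.896 Mbps.
Twitch VOD: 5.296 Mbps × 19740 s = 104543.0 Mb
short film: 13.626 Mbps × 819 s = 11159.7 Mb
feature film: 11.896 Mbps × 9540 s = 113487.8 Mb
wedding ceremony recording: 13.896 Mbps × 3600 s = 50025.6 Mb
training video: 4.896 Mbps × 1260 s = 6169.0 Mb
Total: 285385.1 Mb = 35673.1 MB.
= 35.67 GB.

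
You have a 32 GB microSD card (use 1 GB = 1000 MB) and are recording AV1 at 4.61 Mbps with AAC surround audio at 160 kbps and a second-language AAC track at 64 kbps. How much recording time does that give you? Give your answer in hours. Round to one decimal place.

Audio total: 160 + 64 = 224 kbps = 0.224 Mbps.
Total bitrate: 4.61 + 0.224 = 4.834 Mbps.
Capacity: 32 GB = 256,000 Mb.
Recording time: 256,000 / 4.834 = 52,958 s ≈ 14.7 hours.

14.7 hours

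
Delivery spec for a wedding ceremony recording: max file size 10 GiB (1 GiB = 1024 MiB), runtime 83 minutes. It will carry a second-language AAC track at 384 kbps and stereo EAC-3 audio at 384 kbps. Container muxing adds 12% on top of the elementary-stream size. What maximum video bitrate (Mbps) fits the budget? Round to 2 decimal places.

14.63 Mbps

Budget: 10 GiB = 85899.3 Mb.
Stream payload after overhead: 85899.3 / 1.12 = 76695.8 Mb.
83 min = 4980 s
Total bitrate budget: 76695.8 Mb / 4980 s = 15.401 Mbps.
Audio total: 384 + 384 = 768 kbps = 0.768 Mbps.
Video: 15.401 − 0.768 = 14.633 Mbps.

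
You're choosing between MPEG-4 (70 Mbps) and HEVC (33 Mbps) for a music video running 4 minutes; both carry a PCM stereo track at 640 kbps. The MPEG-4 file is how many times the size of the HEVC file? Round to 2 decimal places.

4 min = 240 s
Audio: 640 kbps = 0.640 Mbps.
MPEG-4: 70.640 Mbps × 240 s = 16953.6 Mb = 2.119 GB.
HEVC: 33.640 Mbps × 240 s = 8073.6 Mb = 1.009 GB.
Ratio: 2.119 / 1.009 = 2.100.

2.10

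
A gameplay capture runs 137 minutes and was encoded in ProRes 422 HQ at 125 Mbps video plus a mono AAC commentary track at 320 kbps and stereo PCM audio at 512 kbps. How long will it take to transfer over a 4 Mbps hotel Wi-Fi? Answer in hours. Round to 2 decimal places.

137 min = 8220 s
Audio total: 320 + 512 = 832 kbps = 0.832 Mbps.
Total bitrate: 125.832 Mbps.
File: 125.832 Mbps × 8220 s = 1034339.0 Mb.
At 4 Mbps: 1034339.0 / 4 = 258584.8 s ≈ 71.8 hours.

71.83 hours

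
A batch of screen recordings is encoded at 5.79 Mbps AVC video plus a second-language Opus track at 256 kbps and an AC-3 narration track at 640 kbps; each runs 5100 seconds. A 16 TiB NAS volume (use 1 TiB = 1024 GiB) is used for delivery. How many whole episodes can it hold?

Audio total: 256 + 640 = 896 kbps = 0.896 Mbps.
Total bitrate: 6.686 Mbps.
Per item: 6.686 Mbps × 5100 s = 34,099 Mb = 4,262 MB.
Capacity: 16 TiB = 140,737,488 Mb; 4127.37 items → 4127 complete.

4127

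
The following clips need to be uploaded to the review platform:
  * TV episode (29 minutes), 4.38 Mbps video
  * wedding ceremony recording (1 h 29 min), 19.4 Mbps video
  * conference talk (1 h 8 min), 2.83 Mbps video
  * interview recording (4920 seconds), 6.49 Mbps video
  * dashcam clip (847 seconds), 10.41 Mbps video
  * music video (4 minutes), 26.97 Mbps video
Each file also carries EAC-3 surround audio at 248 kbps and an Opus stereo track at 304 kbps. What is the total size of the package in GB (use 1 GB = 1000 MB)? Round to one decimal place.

22.4 GB

Audio total: 248 + 304 = 552 kbps = 0.552 Mbps.
TV episode: 4.932 Mbps × 1740 s = 8581.7 Mb
wedding ceremony recording: 19.952 Mbps × 5340 s = 106543.7 Mb
conference talk: 3.382 Mbps × 4080 s = 13798.6 Mb
interview recording: 7.042 Mbps × 4920 s = 34646.6 Mb
dashcam clip: 10.962 Mbps × 847 s = 9284.8 Mb
music video: 27.522 Mbps × 240 s = 6605.3 Mb
Total: 179460.7 Mb = 22432.6 MB.
= 22.43 GB.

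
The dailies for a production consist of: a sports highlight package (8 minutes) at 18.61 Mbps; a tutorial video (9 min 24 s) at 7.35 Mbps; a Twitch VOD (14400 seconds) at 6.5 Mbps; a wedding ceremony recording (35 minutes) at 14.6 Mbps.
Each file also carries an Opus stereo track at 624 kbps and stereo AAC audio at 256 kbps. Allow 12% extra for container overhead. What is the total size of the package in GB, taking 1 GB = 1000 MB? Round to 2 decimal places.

21.39 GB

Audio total: 624 + 256 = 880 kbps = 0.880 Mbps.
sports highlight package: 19.490 Mbps × 480 s × 1.12 = 10477.8 Mb
tutorial video: 8.230 Mbps × 564 s × 1.12 = 5198.7 Mb
Twitch VOD: 7.380 Mbps × 14400 s × 1.12 = 119024.6 Mb
wedding ceremony recording: 15.480 Mbps × 2100 s × 1.12 = 36409.0 Mb
Total: 171110.2 Mb = 21388.8 MB.
= 21.39 GB.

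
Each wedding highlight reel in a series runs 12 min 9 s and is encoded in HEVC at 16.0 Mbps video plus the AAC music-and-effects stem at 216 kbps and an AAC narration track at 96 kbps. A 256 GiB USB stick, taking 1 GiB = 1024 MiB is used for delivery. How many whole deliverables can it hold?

12 min 9 s = 729 s
Audio total: 216 + 96 = 312 kbps = 0.312 Mbps.
Total bitrate: 16.312 Mbps.
Per item: 16.312 Mbps × 729 s = 11,891 Mb = 1,486 MB.
Capacity: 256 GiB = 2,199,023 Mb; 184.92 items → 184 complete.

184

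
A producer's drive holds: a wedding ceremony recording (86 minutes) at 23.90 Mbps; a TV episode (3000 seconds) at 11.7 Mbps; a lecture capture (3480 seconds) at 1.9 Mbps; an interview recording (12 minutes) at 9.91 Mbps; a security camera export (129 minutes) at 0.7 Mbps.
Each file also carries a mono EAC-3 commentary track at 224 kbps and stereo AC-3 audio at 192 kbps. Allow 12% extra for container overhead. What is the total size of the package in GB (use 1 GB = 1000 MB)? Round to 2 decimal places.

26.03 GB

Audio total: 224 + 192 = 416 kbps = 0.416 Mbps.
wedding ceremony recording: 24.316 Mbps × 5160 s × 1.12 = 140527.0 Mb
TV episode: 12.116 Mbps × 3000 s × 1.12 = 40709.8 Mb
lecture capture: 2.316 Mbps × 3480 s × 1.12 = 9026.8 Mb
interview recording: 10.326 Mbps × 720 s × 1.12 = 8326.9 Mb
security camera export: 1.116 Mbps × 7740 s × 1.12 = 9674.4 Mb
Total: 208264.9 Mb = 26033.1 MB.
= 26.03 GB.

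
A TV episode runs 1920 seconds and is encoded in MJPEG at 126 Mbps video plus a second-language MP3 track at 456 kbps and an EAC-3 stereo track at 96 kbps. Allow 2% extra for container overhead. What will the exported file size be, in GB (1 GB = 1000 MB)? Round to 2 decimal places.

30.98 GB

Audio total: 456 + 96 = 552 kbps = 0.552 Mbps.
Total bitrate: 126 + 0.552 = 126.552 Mbps.
Stream data: 126.552 Mbps × 1920 s = 242979.8 Mb.
With 2% container overhead: ×1.02.
247,839 Mb ÷ 8 = 30,980 MB → 30.98 GB.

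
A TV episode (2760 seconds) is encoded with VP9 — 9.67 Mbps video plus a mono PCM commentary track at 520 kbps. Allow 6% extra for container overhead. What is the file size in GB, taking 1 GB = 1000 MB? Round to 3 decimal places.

Audio: 520 kbps = 0.520 Mbps.
Total bitrate: 9.67 + 0.520 = 10.190 Mbps.
Stream data: 10.190 Mbps × 2760 s = 28124.4 Mb.
With 6% container overhead: ×1.06.
29,812 Mb ÷ 8 = 3,726 MB → 3.726 GB.

3.726 GB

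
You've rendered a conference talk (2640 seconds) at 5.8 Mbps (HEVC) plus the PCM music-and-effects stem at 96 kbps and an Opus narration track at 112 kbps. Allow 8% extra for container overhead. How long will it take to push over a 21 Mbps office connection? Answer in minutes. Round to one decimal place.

13.6 minutes

Audio total: 96 + 112 = 208 kbps = 0.208 Mbps.
Total bitrate: 6.008 Mbps.
File: 6.008 Mbps × 2640 s = 15861.1 Mb.
With 8% container overhead: ×1.08. → 17130.0 Mb.
At 21 Mbps: 17130.0 / 21 = 815.7 s ≈ 13.6 minutes.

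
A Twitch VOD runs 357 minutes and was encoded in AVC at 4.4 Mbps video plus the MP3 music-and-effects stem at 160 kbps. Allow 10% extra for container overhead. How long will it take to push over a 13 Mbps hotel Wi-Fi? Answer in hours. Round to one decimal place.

2.3 hours

357 min = 21420 s
Audio: 160 kbps = 0.160 Mbps.
Total bitrate: 4.560 Mbps.
File: 4.560 Mbps × 21420 s = 97675.2 Mb.
With 10% container overhead: ×1.10. → 107442.7 Mb.
At 13 Mbps: 107442.7 / 13 = 8264.8 s ≈ 2.3 hours.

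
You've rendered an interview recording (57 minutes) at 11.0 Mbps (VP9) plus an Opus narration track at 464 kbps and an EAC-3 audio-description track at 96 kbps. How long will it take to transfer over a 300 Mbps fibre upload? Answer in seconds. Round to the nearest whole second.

57 min = 3420 s
Audio total: 464 + 96 = 560 kbps = 0.560 Mbps.
Total bitrate: 11.560 Mbps.
File: 11.560 Mbps × 3420 s = 39535.2 Mb.
At 300 Mbps: 39535.2 / 300 = 131.8 s ≈ 132 seconds.

132 seconds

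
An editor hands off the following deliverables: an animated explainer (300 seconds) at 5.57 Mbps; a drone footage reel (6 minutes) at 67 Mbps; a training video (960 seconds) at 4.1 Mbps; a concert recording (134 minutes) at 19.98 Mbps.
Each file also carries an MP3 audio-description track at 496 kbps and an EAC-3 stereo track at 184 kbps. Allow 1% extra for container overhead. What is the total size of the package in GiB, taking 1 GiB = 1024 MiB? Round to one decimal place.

Audio total: 496 + 184 = 680 kbps = 0.680 Mbps.
animated explainer: 6.250 Mbps × 300 s × 1.01 = 1893.8 Mb
drone footage reel: 67.680 Mbps × 360 s × 1.01 = 24608.4 Mb
training video: 4.780 Mbps × 960 s × 1.01 = 4634.7 Mb
concert recording: 20.660 Mbps × 8040 s × 1.01 = 167767.5 Mb
Total: 198904.4 Mb = 24863.0 MB.
= 23.16 GiB.

23.2 GiB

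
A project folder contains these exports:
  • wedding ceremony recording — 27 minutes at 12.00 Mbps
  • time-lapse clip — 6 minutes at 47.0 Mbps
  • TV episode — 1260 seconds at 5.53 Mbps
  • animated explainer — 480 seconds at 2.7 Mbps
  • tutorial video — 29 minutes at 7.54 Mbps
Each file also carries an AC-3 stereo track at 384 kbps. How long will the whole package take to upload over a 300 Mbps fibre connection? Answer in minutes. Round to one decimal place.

3.3 minutes

Audio: 384 kbps = 0.384 Mbps.
wedding ceremony recording: 12.384 Mbps × 1620 s = 20062.1 Mb
time-lapse clip: 47.384 Mbps × 360 s = 17058.2 Mb
TV episode: 5.914 Mbps × 1260 s = 7451.6 Mb
animated explainer: 3.084 Mbps × 480 s = 1480.3 Mb
tutorial video: 7.924 Mbps × 1740 s = 13787.8 Mb
Total: 59840.0 Mb = 7480.0 MB.
At 300 Mbps: 59840.0 / 300 = 199 s ≈ 3.32 minutes.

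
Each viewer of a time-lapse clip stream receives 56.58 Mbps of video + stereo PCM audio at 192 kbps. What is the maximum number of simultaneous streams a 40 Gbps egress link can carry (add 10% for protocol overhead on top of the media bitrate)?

640

Audio: 192 kbps = 0.192 Mbps.
Per-viewer media rate: 56.772 Mbps.
On the wire with 10% overhead: 62.449 Mbps.
40 Gbps = 40,000 Mbps; 40,000 / 62.449 = 640.52 → 640 viewers.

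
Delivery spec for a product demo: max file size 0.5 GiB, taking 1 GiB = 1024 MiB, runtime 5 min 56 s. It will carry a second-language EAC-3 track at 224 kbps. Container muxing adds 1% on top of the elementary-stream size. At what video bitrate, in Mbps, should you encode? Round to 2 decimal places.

Budget: 0.5 GiB = 4295.0 Mb.
Stream payload after overhead: 4295.0 / 1.01 = 4252.4 Mb.
5 min 56 s = 356 s
Total bitrate budget: 4252.4 Mb / 356 s = 11.945 Mbps.
Audio: 224 kbps = 0.224 Mbps.
Video: 11.945 − 0.224 = 11.721 Mbps.

11.72 Mbps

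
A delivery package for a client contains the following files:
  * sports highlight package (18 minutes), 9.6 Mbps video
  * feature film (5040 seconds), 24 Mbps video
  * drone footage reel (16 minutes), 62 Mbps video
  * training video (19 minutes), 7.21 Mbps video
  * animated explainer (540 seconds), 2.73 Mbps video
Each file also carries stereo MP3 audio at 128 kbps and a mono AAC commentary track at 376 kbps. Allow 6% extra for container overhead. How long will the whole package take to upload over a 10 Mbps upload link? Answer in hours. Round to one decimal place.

6.0 hours

Audio total: 128 + 376 = 504 kbps = 0.504 Mbps.
sports highlight package: 10.104 Mbps × 1080 s × 1.06 = 11567.1 Mb
feature film: 24.504 Mbps × 5040 s × 1.06 = 130910.2 Mb
drone footage reel: 62.504 Mbps × 960 s × 1.06 = 63604.1 Mb
training video: 7.714 Mbps × 1140 s × 1.06 = 9321.6 Mb
animated explainer: 3.234 Mbps × 540 s × 1.06 = 1851.1 Mb
Total: 217254.0 Mb = 27156.8 MB.
At 10 Mbps: 217254.0 / 10 = 21725 s ≈ 6.03 hours.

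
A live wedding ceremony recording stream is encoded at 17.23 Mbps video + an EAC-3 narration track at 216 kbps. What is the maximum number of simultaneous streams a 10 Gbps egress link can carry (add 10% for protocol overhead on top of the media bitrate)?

521

Audio: 216 kbps = 0.216 Mbps.
Per-viewer media rate: 17.446 Mbps.
On the wire with 10% overhead: 19.191 Mbps.
10 Gbps = 10,000 Mbps; 10,000 / 19.191 = 521.09 → 521 viewers.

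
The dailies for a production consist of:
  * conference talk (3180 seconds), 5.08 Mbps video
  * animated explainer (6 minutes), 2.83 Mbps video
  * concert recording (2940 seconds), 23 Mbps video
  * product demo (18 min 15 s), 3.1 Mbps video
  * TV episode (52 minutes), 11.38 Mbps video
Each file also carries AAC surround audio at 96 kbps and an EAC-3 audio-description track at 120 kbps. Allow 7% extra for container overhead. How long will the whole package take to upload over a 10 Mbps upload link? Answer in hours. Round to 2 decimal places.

Audio total: 96 + 120 = 216 kbps = 0.216 Mbps.
conference talk: 5.296 Mbps × 3180 s × 1.07 = 18020.2 Mb
animated explainer: 3.046 Mbps × 360 s × 1.07 = 1173.3 Mb
concert recording: 23.216 Mbps × 2940 s × 1.07 = 73032.9 Mb
product demo: 3.316 Mbps × 1095 s × 1.07 = 3885.2 Mb
TV episode: 11.596 Mbps × 3120 s × 1.07 = 38712.1 Mb
Total: 134823.7 Mb = 16853.0 MB.
At 10 Mbps: 134823.7 / 10 = 13482 s ≈ 3.75 hours.

3.75 hours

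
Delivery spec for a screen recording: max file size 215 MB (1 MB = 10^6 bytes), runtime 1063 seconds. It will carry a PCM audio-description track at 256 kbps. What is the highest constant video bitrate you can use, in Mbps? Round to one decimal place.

Budget: 215 MB = 1720.0 Mb.
Total bitrate budget: 1720.0 Mb / 1063 s = 1.618 Mbps.
Audio: 256 kbps = 0.256 Mbps.
Video: 1.618 − 0.256 = 1.362 Mbps.

1.4 Mbps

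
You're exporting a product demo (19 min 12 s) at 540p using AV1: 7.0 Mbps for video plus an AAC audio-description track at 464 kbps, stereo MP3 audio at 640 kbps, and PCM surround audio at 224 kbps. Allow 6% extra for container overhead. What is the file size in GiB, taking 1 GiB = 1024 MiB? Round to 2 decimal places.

1.18 GiB

19 min 12 s = 1152 s
Audio total: 464 + 640 + 224 = 1328 kbps = 1.328 Mbps.
Total bitrate: 7.0 + 1.328 = 8.328 Mbps.
Stream data: 8.328 Mbps × 1152 s = 9593.9 Mb.
With 6% container overhead: ×1.06.
10,169 Mb = 1,271,185,920 bytes ÷ 1,073,741,824 = 1.184 GiB.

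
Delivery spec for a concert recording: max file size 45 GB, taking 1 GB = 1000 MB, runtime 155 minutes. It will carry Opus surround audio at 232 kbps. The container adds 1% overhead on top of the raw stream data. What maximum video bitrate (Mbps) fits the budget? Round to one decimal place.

38.1 Mbps

Budget: 45 GB = 360000.0 Mb.
Stream payload after overhead: 360000.0 / 1.01 = 356435.6 Mb.
155 min = 9300 s
Total bitrate budget: 356435.6 Mb / 9300 s = 38.326 Mbps.
Audio: 232 kbps = 0.232 Mbps.
Video: 38.326 − 0.232 = 38.094 Mbps.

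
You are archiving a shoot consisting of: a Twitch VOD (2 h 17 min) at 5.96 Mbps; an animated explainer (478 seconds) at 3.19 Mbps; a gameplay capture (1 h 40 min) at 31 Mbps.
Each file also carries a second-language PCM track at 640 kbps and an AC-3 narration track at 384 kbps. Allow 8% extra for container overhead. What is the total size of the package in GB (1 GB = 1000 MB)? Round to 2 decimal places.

Audio total: 640 + 384 = 1024 kbps = 1.024 Mbps.
Twitch VOD: 6.984 Mbps × 8220 s × 1.08 = 62001.2 Mb
animated explainer: 4.214 Mbps × 478 s × 1.08 = 2175.4 Mb
gameplay capture: 32.024 Mbps × 6000 s × 1.08 = 207515.5 Mb
Total: 271692.1 Mb = 33961.5 MB.
= 33.96 GB.

33.96 GB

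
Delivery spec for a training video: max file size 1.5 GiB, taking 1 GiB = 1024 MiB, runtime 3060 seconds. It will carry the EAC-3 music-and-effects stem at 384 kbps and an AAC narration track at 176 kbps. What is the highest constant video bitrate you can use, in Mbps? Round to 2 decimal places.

Budget: 1.5 GiB = 12884.9 Mb.
Total bitrate budget: 12884.9 Mb / 3060 s = 4.211 Mbps.
Audio total: 384 + 176 = 560 kbps = 0.560 Mbps.
Video: 4.211 − 0.560 = 3.651 Mbps.

3.65 Mbps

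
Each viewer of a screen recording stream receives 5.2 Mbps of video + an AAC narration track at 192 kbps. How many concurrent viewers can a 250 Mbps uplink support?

Audio: 192 kbps = 0.192 Mbps.
Per-viewer media rate: 5.392 Mbps.
250 Mbps = 250.0 Mbps; 250.0 / 5.392 = 46.36 → 46 viewers.

46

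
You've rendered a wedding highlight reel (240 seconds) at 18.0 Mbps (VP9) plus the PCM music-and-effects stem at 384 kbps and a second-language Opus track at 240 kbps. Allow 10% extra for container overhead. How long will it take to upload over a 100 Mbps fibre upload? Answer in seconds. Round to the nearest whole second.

Audio total: 384 + 240 = 624 kbps = 0.624 Mbps.
Total bitrate: 18.624 Mbps.
File: 18.624 Mbps × 240 s = 4469.8 Mb.
With 10% container overhead: ×1.10. → 4916.7 Mb.
At 100 Mbps: 4916.7 / 100 = 49.2 s ≈ 49.2 seconds.

49 seconds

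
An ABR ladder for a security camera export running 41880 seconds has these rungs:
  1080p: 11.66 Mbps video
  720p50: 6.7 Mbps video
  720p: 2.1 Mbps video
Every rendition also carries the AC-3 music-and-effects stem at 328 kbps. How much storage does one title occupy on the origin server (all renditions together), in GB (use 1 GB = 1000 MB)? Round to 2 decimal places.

112.26 GB

Audio: 328 kbps = 0.328 Mbps.
Sum of rendition bitrates: (11.66+0.328) + (6.7+0.328) + (2.1+0.328) = 21.444 Mbps.
× 41880 s = 898,075 Mb = 112,259 MB = 112.3 GB.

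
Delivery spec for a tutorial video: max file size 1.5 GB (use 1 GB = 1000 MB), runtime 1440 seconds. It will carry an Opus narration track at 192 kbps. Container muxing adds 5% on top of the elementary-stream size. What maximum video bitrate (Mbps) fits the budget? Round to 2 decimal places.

Budget: 1.5 GB = 12000.0 Mb.
Stream payload after overhead: 12000.0 / 1.05 = 11428.6 Mb.
Total bitrate budget: 11428.6 Mb / 1440 s = 7.937 Mbps.
Audio: 192 kbps = 0.192 Mbps.
Video: 7.937 − 0.192 = 7.745 Mbps.

7.74 Mbps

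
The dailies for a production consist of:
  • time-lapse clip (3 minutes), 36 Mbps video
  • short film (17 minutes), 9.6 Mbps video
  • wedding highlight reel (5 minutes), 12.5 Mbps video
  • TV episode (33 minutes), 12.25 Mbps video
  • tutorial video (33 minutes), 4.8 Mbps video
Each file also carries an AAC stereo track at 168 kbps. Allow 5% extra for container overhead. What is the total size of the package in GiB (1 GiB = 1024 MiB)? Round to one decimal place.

6.7 GiB

Audio: 168 kbps = 0.168 Mbps.
time-lapse clip: 36.168 Mbps × 180 s × 1.05 = 6835.8 Mb
short film: 9.768 Mbps × 1020 s × 1.05 = 10461.5 Mb
wedding highlight reel: 12.668 Mbps × 300 s × 1.05 = 3990.4 Mb
TV episode: 12.418 Mbps × 1980 s × 1.05 = 25817.0 Mb
tutorial video: 4.968 Mbps × 1980 s × 1.05 = 10328.5 Mb
Total: 57433.2 Mb = 7179.1 MB.
= 6.686 GiB.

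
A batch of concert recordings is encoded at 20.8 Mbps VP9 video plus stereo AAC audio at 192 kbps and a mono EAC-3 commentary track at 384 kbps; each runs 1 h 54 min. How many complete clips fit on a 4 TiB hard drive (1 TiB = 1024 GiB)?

240

1 h 54 min = 114 min = 6840 s
Audio total: 192 + 384 = 576 kbps = 0.576 Mbps.
Total bitrate: 21.376 Mbps.
Per item: 21.376 Mbps × 6840 s = 146,212 Mb = 18,276 MB.
Capacity: 4 TiB = 35,184,372 Mb; 240.64 items → 240 complete.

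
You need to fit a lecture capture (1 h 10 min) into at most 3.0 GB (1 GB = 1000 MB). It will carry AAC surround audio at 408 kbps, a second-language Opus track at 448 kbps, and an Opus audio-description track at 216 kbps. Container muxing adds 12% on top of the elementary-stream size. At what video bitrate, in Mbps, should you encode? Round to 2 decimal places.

Budget: 3.0 GB = 24000.0 Mb.
Stream payload after overhead: 24000.0 / 1.12 = 21428.6 Mb.
1 h 10 min = 70 min = 4200 s
Total bitrate budget: 21428.6 Mb / 4200 s = 5.102 Mbps.
Audio total: 408 + 448 + 216 = 1072 kbps = 1.072 Mbps.
Video: 5.102 − 1.072 = 4.030 Mbps.

4.03 Mbps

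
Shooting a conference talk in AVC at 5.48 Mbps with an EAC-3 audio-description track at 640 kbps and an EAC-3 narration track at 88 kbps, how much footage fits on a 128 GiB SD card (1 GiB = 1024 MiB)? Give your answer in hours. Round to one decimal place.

49.2 hours

Audio total: 640 + 88 = 728 kbps = 0.728 Mbps.
Total bitrate: 5.48 + 0.728 = 6.208 Mbps.
Capacity: 128 GiB = 1,099,512 Mb.
Recording time: 1,099,512 / 6.208 = 177,112 s ≈ 49.2 hours.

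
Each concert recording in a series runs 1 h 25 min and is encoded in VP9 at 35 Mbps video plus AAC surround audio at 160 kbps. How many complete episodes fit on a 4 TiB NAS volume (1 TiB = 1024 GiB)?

196

1 h 25 min = 85 min = 5100 s
Audio: 160 kbps = 0.160 Mbps.
Total bitrate: 35.160 Mbps.
Per item: 35.160 Mbps × 5100 s = 179,316 Mb = 22,414 MB.
Capacity: 4 TiB = 35,184,372 Mb; 196.21 items → 196 complete.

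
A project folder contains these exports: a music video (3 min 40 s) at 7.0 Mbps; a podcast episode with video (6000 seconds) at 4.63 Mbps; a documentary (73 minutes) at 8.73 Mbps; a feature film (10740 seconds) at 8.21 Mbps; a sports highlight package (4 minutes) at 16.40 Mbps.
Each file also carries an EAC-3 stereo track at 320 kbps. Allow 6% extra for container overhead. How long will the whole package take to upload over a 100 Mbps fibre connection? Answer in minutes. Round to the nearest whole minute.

Audio: 320 kbps = 0.320 Mbps.
music video: 7.320 Mbps × 220 s × 1.06 = 1707.0 Mb
podcast episode with video: 4.950 Mbps × 6000 s × 1.06 = 31482.0 Mb
documentary: 9.050 Mbps × 4380 s × 1.06 = 42017.3 Mb
feature film: 8.530 Mbps × 10740 s × 1.06 = 97108.9 Mb
sports highlight package: 16.720 Mbps × 240 s × 1.06 = 4253.6 Mb
Total: 176568.9 Mb = 22071.1 MB.
At 100 Mbps: 176568.9 / 100 = 1766 s ≈ 29.4 minutes.

29 minutes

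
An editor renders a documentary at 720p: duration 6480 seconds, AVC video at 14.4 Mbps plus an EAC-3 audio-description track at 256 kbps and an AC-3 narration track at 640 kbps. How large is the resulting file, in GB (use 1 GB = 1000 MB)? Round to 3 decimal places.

Audio total: 256 + 640 = 896 kbps = 0.896 Mbps.
Total bitrate: 14.4 + 0.896 = 15.296 Mbps.
Stream data: 15.296 Mbps × 6480 s = 99118.1 Mb.
99,118 Mb ÷ 8 = 12,390 MB → 12.39 GB.

12.390 GB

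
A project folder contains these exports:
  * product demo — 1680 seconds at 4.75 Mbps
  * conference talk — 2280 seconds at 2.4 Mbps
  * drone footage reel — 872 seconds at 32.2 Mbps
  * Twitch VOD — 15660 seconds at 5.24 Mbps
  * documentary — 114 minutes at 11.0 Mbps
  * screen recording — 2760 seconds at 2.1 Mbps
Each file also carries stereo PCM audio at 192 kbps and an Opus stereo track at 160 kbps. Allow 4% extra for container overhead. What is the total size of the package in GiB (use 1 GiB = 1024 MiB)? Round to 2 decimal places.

Audio total: 192 + 160 = 352 kbps = 0.352 Mbps.
product demo: 5.102 Mbps × 1680 s × 1.04 = 8914.2 Mb
conference talk: 2.752 Mbps × 2280 s × 1.04 = 6525.5 Mb
drone footage reel: 32.552 Mbps × 872 s × 1.04 = 29520.8 Mb
Twitch VOD: 5.592 Mbps × 15660 s × 1.04 = 91073.5 Mb
documentary: 11.352 Mbps × 6840 s × 1.04 = 80753.6 Mb
screen recording: 2.452 Mbps × 2760 s × 1.04 = 7038.2 Mb
Total: 223825.9 Mb = 27978.2 MB.
= 26.06 GiB.

26.06 GiB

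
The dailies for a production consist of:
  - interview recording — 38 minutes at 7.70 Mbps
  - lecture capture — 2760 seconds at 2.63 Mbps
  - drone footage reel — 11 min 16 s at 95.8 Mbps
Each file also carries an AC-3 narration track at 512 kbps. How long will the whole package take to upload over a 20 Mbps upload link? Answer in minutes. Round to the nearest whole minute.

77 minutes

Audio: 512 kbps = 0.512 Mbps.
interview recording: 8.212 Mbps × 2280 s = 18723.4 Mb
lecture capture: 3.142 Mbps × 2760 s = 8671.9 Mb
drone footage reel: 96.312 Mbps × 676 s = 65106.9 Mb
Total: 92502.2 Mb = 11562.8 MB.
At 20 Mbps: 92502.2 / 20 = 4625 s ≈ 77.1 minutes.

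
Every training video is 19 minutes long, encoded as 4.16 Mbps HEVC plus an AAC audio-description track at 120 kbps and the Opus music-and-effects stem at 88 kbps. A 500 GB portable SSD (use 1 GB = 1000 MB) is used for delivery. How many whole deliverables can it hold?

803

19 min = 1140 s
Audio total: 120 + 88 = 208 kbps = 0.208 Mbps.
Total bitrate: 4.368 Mbps.
Per item: 4.368 Mbps × 1140 s = 4,980 Mb = 622.4 MB.
Capacity: 500 GB = 4,000,000 Mb; 803.29 items → 803 complete.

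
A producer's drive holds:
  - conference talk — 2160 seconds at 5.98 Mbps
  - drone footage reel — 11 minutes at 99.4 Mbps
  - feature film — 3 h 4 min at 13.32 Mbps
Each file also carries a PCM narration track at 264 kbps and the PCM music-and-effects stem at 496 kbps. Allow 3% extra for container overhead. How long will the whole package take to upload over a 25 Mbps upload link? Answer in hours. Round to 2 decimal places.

2.70 hours

Audio total: 264 + 496 = 760 kbps = 0.760 Mbps.
conference talk: 6.740 Mbps × 2160 s × 1.03 = 14995.2 Mb
drone footage reel: 100.160 Mbps × 660 s × 1.03 = 68088.8 Mb
feature film: 14.080 Mbps × 11040 s × 1.03 = 160106.5 Mb
Total: 243190.4 Mb = 30398.8 MB.
At 25 Mbps: 243190.4 / 25 = 9728 s ≈ 2.7 hours.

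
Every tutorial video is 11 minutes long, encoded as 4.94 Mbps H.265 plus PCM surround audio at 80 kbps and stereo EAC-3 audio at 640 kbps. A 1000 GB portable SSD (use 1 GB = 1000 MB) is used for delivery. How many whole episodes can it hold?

11 min = 660 s
Audio total: 80 + 640 = 720 kbps = 0.720 Mbps.
Total bitrate: 5.660 Mbps.
Per item: 5.660 Mbps × 660 s = 3,736 Mb = 466.9 MB.
Capacity: 1000 GB = 8,000,000 Mb; 2141.56 items → 2141 complete.

2141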